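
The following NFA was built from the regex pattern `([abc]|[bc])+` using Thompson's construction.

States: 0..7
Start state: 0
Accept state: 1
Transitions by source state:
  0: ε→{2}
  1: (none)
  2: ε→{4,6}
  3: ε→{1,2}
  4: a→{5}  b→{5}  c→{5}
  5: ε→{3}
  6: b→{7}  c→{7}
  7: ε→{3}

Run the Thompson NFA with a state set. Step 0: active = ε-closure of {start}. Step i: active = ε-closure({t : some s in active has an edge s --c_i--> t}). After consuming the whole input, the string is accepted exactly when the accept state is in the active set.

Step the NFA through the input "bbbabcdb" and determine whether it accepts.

Answer: REJECT

Derivation:
initial (ε-close {0}): {0,2,4,6}
'b' @ 1: {1,2,3,4,5,6,7}  [accepting]
'b' @ 2: {1,2,3,4,5,6,7}  [accepting]
'b' @ 3: {1,2,3,4,5,6,7}  [accepting]
'a' @ 4: {1,2,3,4,5,6}  [accepting]
'b' @ 5: {1,2,3,4,5,6,7}  [accepting]
'c' @ 6: {1,2,3,4,5,6,7}  [accepting]
'd' @ 7: {}  — dead — no transitions
rest 'b' ignored (set empty)
final: {}; accept 1 not in set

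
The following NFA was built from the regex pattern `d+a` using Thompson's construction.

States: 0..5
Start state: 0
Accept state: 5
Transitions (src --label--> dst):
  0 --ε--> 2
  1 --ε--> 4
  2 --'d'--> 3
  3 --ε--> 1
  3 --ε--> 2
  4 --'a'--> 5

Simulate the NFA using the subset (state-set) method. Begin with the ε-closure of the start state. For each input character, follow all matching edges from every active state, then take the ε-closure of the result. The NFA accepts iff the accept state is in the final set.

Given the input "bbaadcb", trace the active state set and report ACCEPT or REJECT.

initial (ε-close {0}): {0,2}
'b' @ 1: {}  — no active states
rest 'baadcb' ignored (set empty)
end set {} — state 5 not in

Answer: REJECT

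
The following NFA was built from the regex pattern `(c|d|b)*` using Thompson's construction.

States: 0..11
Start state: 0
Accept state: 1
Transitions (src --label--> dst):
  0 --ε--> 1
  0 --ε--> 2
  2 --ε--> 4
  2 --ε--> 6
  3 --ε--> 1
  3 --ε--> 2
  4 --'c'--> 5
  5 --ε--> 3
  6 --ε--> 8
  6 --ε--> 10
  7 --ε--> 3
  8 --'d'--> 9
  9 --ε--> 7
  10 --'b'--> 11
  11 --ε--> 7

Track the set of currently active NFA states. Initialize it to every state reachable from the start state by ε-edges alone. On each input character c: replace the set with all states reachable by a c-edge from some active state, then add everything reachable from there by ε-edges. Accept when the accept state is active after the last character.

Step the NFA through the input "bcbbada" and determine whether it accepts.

Answer: REJECT

Steps:
initial (ε-close {0}): {0,1,2,4,6,8,10}
'b' @ 1: {1,2,3,4,6,7,8,10,11}  ✓accept
'c' @ 2: {1,2,3,4,5,6,8,10}  ✓accept
'b' @ 3: {1,2,3,4,6,7,8,10,11}  ✓accept
'b' @ 4: {1,2,3,4,6,7,8,10,11}  ✓accept
'a' @ 5: {}  — dead — no transitions
rest 'da' ignored (set empty)
final: {}; accept 1 not in set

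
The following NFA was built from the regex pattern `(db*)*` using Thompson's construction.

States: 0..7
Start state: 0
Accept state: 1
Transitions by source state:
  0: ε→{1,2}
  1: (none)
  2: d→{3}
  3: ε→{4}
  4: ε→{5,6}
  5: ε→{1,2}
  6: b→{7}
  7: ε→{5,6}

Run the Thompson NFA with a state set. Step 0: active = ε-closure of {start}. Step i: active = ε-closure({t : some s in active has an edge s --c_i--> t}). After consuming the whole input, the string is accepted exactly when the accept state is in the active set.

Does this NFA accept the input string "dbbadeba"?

S₀ = ε-closure({0}) = {0,1,2}
'd' @ 1: {1,2,3,4,5,6}  [accepting]
'b' @ 2: {1,2,5,6,7}  [accepting]
'b' @ 3: {1,2,5,6,7}  [accepting]
'a' @ 4: {}  — state set empty
rest 'deba' ignored (set empty)
end set {} — state 1 not in

Answer: REJECT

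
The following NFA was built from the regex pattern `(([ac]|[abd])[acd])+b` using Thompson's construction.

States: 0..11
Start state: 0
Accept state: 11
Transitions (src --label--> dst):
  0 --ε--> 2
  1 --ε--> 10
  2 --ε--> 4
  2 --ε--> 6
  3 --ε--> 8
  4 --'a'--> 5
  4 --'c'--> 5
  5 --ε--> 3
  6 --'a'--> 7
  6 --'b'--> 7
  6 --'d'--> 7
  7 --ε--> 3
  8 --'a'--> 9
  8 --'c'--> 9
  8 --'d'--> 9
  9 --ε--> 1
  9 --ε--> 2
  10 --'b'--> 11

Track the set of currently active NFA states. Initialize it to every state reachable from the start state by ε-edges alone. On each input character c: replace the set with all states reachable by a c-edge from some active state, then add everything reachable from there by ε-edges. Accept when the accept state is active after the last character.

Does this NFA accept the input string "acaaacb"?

S₀ = ε-closure({0}) = {0,2,4,6}
'a' @ 1: {3,5,7,8}
'c' @ 2: {1,2,4,6,9,10}
'a' @ 3: {3,5,7,8}
'a' @ 4: {1,2,4,6,9,10}
'a' @ 5: {3,5,7,8}
'c' @ 6: {1,2,4,6,9,10}
'b' @ 7: {3,7,8,11}  [accepting]
final: {3,7,8,11}; accept 11 in set

Answer: ACCEPT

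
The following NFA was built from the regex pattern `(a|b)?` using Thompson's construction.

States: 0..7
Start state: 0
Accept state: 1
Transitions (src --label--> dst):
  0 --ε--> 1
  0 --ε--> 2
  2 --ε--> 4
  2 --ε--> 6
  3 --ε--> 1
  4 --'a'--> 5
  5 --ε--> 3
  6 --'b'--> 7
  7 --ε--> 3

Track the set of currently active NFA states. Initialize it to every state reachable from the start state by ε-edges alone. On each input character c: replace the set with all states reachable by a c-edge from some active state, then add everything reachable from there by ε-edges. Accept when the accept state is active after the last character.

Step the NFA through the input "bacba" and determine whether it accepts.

S₀ = ε-closure({0}) = {0,1,2,4,6}
'b' @ 1: {1,3,7}  [accepting]
'a' @ 2: {}  — dead — no transitions
rest 'cba' ignored (set empty)
final: {}; accept 1 not in set

Answer: REJECT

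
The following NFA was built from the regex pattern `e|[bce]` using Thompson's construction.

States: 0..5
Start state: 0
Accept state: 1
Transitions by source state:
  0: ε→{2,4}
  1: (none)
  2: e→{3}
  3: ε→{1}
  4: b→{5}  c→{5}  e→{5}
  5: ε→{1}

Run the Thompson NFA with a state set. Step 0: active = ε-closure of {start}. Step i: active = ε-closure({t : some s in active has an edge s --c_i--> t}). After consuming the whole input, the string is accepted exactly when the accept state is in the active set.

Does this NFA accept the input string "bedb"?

initial (ε-close {0}): {0,2,4}
'b' @ 1: {1,5}  (accept∈set)
'e' @ 2: {}  — state set empty
rest 'db' ignored (set empty)
end set {} — state 1 not in

Answer: REJECT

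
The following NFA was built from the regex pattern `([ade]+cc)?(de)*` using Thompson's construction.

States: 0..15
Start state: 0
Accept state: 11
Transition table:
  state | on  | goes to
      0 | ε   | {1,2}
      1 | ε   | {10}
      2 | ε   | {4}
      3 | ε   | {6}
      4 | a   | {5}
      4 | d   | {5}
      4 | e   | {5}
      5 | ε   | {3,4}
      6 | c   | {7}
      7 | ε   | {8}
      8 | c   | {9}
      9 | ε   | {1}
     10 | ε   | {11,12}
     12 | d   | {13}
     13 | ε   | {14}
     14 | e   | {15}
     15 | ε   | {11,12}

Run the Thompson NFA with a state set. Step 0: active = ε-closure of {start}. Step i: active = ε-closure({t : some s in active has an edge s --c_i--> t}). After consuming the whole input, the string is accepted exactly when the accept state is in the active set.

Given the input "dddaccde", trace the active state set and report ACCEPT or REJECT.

S₀ = ε-closure({0}) = {0,1,2,4,10,11,12}
'd' @ 1: {3,4,5,6,13,14}
'd' @ 2: {3,4,5,6}
'd' @ 3: {3,4,5,6}
'a' @ 4: {3,4,5,6}
'c' @ 5: {7,8}
'c' @ 6: {1,9,10,11,12}  ✓accept
'd' @ 7: {13,14}
'e' @ 8: {11,12,15}  ✓accept
end set {11,12,15} — state 11 in

Answer: ACCEPT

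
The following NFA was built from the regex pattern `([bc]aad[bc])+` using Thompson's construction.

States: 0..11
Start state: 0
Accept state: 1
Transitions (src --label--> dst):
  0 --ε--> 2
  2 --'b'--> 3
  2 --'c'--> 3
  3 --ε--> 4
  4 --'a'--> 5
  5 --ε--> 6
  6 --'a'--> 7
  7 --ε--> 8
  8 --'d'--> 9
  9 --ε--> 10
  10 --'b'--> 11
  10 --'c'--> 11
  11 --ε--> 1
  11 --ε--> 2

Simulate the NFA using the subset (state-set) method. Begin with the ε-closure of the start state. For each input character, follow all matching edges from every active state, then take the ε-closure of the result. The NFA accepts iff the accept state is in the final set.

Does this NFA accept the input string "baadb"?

start: ε-closure({0}) = {0,2}
'b' @ 1: {3,4}
'a' @ 2: {5,6}
'a' @ 3: {7,8}
'd' @ 4: {9,10}
'b' @ 5: {1,2,11}  (accept∈set)
final: {1,2,11}; accept 1 in set

Answer: ACCEPT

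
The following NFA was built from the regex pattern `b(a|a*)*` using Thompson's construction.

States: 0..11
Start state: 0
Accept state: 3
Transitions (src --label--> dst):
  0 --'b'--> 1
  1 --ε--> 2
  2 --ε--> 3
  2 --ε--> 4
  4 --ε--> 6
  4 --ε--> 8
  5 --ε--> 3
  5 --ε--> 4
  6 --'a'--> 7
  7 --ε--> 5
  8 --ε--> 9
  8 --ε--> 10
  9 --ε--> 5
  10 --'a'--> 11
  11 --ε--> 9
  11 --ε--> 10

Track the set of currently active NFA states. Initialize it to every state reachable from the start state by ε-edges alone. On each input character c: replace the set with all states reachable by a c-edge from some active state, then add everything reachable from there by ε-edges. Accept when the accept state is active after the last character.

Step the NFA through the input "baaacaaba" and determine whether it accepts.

Answer: REJECT

Trace:
start: ε-closure({0}) = {0}
'b' @ 1: {1,2,3,4,5,6,8,9,10}  ✓accept
'a' @ 2: {3,4,5,6,7,8,9,10,11}  ✓accept
'a' @ 3: {3,4,5,6,7,8,9,10,11}  ✓accept
'a' @ 4: {3,4,5,6,7,8,9,10,11}  ✓accept
'c' @ 5: {}  — state set empty
rest 'aaba' ignored (set empty)
end set {} — state 3 not in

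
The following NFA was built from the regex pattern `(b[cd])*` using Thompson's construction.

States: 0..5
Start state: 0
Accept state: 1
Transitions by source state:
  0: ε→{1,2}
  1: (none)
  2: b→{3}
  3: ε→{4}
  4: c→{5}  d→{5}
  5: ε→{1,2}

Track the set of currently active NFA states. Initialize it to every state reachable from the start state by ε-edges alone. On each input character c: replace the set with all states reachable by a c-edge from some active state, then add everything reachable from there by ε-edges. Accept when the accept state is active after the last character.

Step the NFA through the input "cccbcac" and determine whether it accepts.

initial (ε-close {0}): {0,1,2}
'c' @ 1: {}  — dead — no transitions
rest 'ccbcac' ignored (set empty)
after full input: {}  (accept=1 not in)

Answer: REJECT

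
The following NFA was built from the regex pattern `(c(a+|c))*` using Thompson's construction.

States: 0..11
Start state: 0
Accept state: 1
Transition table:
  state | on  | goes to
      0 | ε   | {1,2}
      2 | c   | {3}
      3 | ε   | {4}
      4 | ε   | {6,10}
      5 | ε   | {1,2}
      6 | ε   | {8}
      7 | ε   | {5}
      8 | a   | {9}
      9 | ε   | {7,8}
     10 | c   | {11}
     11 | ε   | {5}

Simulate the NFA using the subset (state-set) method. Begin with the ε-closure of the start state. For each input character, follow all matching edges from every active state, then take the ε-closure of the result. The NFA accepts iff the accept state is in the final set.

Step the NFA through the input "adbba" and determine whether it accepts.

initial (ε-close {0}): {0,1,2}
'a' @ 1: {}  — no active states
rest 'dbba' ignored (set empty)
final: {}; accept 1 not in set

Answer: REJECT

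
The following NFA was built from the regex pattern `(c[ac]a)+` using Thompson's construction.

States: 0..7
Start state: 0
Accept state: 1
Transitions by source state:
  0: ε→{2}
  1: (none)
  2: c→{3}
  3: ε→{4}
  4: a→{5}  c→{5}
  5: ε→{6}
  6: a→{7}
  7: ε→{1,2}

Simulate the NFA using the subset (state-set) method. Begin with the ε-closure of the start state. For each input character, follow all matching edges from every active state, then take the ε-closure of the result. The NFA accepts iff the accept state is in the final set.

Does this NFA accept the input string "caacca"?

Answer: ACCEPT

Steps:
initial (ε-close {0}): {0,2}
'c' @ 1: {3,4}
'a' @ 2: {5,6}
'a' @ 3: {1,2,7}  ✓accept
'c' @ 4: {3,4}
'c' @ 5: {5,6}
'a' @ 6: {1,2,7}  ✓accept
after full input: {1,2,7}  (accept=1 in)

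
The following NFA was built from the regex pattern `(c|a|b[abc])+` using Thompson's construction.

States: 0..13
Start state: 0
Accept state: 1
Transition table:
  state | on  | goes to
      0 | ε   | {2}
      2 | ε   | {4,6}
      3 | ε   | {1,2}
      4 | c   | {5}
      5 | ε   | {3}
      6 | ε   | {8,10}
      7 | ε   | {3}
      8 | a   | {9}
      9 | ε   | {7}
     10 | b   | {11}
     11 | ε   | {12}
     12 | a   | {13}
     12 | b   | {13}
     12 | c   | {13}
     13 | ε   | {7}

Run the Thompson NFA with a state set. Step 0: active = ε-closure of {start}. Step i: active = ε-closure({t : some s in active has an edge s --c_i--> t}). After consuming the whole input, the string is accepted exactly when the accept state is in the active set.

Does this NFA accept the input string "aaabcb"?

Answer: REJECT

Steps:
initial (ε-close {0}): {0,2,4,6,8,10}
'a' @ 1: {1,2,3,4,6,7,8,9,10}  (accept∈set)
'a' @ 2: {1,2,3,4,6,7,8,9,10}  (accept∈set)
'a' @ 3: {1,2,3,4,6,7,8,9,10}  (accept∈set)
'b' @ 4: {11,12}
'c' @ 5: {1,2,3,4,6,7,8,10,13}  (accept∈set)
'b' @ 6: {11,12}
after full input: {11,12}  (accept=1 not in)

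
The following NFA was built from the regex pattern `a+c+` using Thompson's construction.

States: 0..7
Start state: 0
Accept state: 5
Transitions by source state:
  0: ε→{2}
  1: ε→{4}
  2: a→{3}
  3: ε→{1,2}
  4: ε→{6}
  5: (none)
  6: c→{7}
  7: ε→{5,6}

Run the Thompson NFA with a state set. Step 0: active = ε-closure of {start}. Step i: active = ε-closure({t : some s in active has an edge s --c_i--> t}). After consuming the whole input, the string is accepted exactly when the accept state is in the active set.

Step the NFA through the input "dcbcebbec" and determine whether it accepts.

Answer: REJECT

Steps:
S₀ = ε-closure({0}) = {0,2}
'd' @ 1: {}  — state set empty
rest 'cbcebbec' ignored (set empty)
end set {} — state 5 not in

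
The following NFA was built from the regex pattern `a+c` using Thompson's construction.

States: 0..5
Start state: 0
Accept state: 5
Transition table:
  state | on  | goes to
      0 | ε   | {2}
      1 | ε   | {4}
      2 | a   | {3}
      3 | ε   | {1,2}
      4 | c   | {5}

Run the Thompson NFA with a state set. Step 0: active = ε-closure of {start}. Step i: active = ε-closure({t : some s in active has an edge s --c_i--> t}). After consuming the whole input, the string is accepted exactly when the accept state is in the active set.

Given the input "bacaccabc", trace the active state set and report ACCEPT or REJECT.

initial (ε-close {0}): {0,2}
'b' @ 1: {}  — dead — no transitions
rest 'acaccabc' ignored (set empty)
final: {}; accept 5 not in set

Answer: REJECT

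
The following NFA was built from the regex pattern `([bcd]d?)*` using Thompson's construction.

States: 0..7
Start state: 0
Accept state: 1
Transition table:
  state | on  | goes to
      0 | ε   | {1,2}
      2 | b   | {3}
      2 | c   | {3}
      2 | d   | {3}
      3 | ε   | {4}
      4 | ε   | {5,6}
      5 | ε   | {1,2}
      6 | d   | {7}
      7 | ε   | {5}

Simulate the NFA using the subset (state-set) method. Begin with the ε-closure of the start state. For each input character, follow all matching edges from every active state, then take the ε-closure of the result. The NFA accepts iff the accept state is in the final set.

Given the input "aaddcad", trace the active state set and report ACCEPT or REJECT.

Answer: REJECT

Steps:
start: ε-closure({0}) = {0,1,2}
'a' @ 1: {}  — state set empty
rest 'addcad' ignored (set empty)
end set {} — state 1 not in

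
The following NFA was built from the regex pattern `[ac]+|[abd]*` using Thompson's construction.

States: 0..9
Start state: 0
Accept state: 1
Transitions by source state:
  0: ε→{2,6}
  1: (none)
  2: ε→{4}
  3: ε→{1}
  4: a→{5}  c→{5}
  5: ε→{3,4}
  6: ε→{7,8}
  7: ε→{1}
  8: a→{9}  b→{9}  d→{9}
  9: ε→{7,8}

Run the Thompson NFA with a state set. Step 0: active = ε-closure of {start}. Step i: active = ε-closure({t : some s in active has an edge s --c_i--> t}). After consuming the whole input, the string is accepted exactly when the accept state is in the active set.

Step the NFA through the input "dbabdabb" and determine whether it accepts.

initial (ε-close {0}): {0,1,2,4,6,7,8}
'd' @ 1: {1,7,8,9}  [accepting]
'b' @ 2: {1,7,8,9}  [accepting]
'a' @ 3: {1,7,8,9}  [accepting]
'b' @ 4: {1,7,8,9}  [accepting]
'd' @ 5: {1,7,8,9}  [accepting]
'a' @ 6: {1,7,8,9}  [accepting]
'b' @ 7: {1,7,8,9}  [accepting]
'b' @ 8: {1,7,8,9}  [accepting]
after full input: {1,7,8,9}  (accept=1 in)

Answer: ACCEPT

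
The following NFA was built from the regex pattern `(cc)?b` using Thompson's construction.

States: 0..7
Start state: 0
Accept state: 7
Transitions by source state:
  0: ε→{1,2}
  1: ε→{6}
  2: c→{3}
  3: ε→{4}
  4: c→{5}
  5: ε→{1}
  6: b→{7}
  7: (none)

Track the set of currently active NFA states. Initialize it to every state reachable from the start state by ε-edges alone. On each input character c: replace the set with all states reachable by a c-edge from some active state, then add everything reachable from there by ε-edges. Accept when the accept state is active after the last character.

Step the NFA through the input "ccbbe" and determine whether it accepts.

Answer: REJECT

Steps:
start: ε-closure({0}) = {0,1,2,6}
'c' @ 1: {3,4}
'c' @ 2: {1,5,6}
'b' @ 3: {7}  ✓accept
'b' @ 4: {}  — no active states
rest 'e' ignored (set empty)
after full input: {}  (accept=7 not in)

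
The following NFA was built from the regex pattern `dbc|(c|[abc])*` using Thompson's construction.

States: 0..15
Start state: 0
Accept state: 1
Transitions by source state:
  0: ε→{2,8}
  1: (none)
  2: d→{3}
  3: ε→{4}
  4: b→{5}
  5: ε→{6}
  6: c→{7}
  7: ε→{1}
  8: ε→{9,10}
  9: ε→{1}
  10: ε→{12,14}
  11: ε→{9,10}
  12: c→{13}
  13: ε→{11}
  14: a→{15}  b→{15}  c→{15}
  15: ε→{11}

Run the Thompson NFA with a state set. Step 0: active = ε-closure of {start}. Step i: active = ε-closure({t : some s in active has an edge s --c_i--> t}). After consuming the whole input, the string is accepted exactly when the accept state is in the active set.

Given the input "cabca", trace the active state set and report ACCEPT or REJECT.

S₀ = ε-closure({0}) = {0,1,2,8,9,10,12,14}
'c' @ 1: {1,9,10,11,12,13,14,15}  ✓accept
'a' @ 2: {1,9,10,11,12,14,15}  ✓accept
'b' @ 3: {1,9,10,11,12,14,15}  ✓accept
'c' @ 4: {1,9,10,11,12,13,14,15}  ✓accept
'a' @ 5: {1,9,10,11,12,14,15}  ✓accept
end set {1,9,10,11,12,14,15} — state 1 in

Answer: ACCEPT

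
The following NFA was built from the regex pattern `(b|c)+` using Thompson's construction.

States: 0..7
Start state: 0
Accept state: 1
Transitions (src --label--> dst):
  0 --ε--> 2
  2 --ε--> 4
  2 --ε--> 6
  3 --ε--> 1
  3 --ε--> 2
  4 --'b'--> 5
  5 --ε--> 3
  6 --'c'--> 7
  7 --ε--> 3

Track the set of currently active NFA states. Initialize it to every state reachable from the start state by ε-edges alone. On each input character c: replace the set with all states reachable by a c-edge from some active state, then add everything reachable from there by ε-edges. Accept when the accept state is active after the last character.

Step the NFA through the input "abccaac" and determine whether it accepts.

Answer: REJECT

Trace:
initial (ε-close {0}): {0,2,4,6}
'a' @ 1: {}  — no active states
rest 'bccaac' ignored (set empty)
end set {} — state 1 not in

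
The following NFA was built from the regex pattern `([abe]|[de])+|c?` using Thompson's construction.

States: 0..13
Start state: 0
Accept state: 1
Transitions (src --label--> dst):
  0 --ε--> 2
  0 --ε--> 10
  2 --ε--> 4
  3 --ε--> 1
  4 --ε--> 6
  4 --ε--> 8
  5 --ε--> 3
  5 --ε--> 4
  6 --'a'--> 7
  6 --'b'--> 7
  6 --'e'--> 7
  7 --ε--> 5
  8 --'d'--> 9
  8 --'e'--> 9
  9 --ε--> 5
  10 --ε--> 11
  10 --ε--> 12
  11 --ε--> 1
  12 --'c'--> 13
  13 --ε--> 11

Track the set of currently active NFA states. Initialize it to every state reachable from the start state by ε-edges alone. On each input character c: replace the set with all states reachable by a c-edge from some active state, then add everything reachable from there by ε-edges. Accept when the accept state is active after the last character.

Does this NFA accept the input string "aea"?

S₀ = ε-closure({0}) = {0,1,2,4,6,8,10,11,12}
'a' @ 1: {1,3,4,5,6,7,8}  (accept∈set)
'e' @ 2: {1,3,4,5,6,7,8,9}  (accept∈set)
'a' @ 3: {1,3,4,5,6,7,8}  (accept∈set)
end set {1,3,4,5,6,7,8} — state 1 in

Answer: ACCEPT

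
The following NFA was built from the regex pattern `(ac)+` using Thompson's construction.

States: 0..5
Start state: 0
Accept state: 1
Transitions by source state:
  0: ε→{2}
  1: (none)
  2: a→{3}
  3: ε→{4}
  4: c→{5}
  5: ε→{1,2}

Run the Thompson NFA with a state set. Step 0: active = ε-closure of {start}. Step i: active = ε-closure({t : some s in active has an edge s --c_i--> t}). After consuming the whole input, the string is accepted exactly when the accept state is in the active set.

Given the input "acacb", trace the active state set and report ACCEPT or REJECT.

Answer: REJECT

Trace:
start: ε-closure({0}) = {0,2}
'a' @ 1: {3,4}
'c' @ 2: {1,2,5}  (accept∈set)
'a' @ 3: {3,4}
'c' @ 4: {1,2,5}  (accept∈set)
'b' @ 5: {}  — state set empty
after full input: {}  (accept=1 not in)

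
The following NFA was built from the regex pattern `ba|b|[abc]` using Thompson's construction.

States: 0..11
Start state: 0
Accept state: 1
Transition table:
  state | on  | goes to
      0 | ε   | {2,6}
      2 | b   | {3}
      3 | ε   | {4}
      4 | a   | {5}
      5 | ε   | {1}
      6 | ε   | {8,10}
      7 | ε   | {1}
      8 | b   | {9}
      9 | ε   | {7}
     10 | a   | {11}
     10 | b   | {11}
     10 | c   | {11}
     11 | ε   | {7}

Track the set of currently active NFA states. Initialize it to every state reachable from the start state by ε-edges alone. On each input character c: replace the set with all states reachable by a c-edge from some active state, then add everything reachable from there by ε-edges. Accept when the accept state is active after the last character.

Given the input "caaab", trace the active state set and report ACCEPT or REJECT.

S₀ = ε-closure({0}) = {0,2,6,8,10}
'c' @ 1: {1,7,11}  ✓accept
'a' @ 2: {}  — state set empty
rest 'aab' ignored (set empty)
final: {}; accept 1 not in set

Answer: REJECT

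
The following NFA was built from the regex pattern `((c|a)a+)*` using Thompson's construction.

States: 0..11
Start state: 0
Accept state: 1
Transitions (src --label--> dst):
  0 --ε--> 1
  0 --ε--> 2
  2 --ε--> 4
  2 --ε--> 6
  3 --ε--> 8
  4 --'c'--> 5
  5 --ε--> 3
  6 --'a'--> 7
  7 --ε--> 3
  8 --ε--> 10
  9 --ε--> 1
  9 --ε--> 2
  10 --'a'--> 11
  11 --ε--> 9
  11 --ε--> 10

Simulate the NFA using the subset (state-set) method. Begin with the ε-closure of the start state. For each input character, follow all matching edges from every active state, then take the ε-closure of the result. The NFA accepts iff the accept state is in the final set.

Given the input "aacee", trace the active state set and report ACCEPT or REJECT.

S₀ = ε-closure({0}) = {0,1,2,4,6}
'a' @ 1: {3,7,8,10}
'a' @ 2: {1,2,4,6,9,10,11}  (accept∈set)
'c' @ 3: {3,5,8,10}
'e' @ 4: {}  — no active states
rest 'e' ignored (set empty)
end set {} — state 1 not in

Answer: REJECT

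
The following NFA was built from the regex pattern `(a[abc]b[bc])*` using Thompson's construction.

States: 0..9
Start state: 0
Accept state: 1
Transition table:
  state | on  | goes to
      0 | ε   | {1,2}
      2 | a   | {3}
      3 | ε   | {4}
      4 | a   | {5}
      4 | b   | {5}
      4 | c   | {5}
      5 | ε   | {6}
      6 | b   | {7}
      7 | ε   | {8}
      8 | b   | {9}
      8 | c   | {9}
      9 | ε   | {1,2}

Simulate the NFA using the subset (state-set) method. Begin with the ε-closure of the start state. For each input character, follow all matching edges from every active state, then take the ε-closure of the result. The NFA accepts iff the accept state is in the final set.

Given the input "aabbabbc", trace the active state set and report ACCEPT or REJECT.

Answer: ACCEPT

Trace:
start: ε-closure({0}) = {0,1,2}
'a' @ 1: {3,4}
'a' @ 2: {5,6}
'b' @ 3: {7,8}
'b' @ 4: {1,2,9}  ✓accept
'a' @ 5: {3,4}
'b' @ 6: {5,6}
'b' @ 7: {7,8}
'c' @ 8: {1,2,9}  ✓accept
after full input: {1,2,9}  (accept=1 in)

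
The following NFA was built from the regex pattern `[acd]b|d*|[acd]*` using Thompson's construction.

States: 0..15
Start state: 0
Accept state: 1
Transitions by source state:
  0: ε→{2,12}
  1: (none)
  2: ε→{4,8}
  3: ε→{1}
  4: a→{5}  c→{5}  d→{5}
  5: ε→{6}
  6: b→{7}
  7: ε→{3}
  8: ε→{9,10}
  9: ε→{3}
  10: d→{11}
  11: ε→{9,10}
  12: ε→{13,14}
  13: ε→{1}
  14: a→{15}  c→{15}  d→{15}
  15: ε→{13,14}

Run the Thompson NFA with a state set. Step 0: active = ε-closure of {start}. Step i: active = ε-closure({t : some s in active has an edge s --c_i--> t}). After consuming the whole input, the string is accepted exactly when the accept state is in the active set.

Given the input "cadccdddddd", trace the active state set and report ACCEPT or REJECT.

Answer: ACCEPT

Steps:
initial (ε-close {0}): {0,1,2,3,4,8,9,10,12,13,14}
'c' @ 1: {1,5,6,13,14,15}  [accepting]
'a' @ 2: {1,13,14,15}  [accepting]
'd' @ 3: {1,13,14,15}  [accepting]
'c' @ 4: {1,13,14,15}  [accepting]
'c' @ 5: {1,13,14,15}  [accepting]
'd' @ 6: {1,13,14,15}  [accepting]
'd' @ 7: {1,13,14,15}  [accepting]
'd' @ 8: {1,13,14,15}  [accepting]
'd' @ 9: {1,13,14,15}  [accepting]
'd' @ 10: {1,13,14,15}  [accepting]
'd' @ 11: {1,13,14,15}  [accepting]
final: {1,13,14,15}; accept 1 in set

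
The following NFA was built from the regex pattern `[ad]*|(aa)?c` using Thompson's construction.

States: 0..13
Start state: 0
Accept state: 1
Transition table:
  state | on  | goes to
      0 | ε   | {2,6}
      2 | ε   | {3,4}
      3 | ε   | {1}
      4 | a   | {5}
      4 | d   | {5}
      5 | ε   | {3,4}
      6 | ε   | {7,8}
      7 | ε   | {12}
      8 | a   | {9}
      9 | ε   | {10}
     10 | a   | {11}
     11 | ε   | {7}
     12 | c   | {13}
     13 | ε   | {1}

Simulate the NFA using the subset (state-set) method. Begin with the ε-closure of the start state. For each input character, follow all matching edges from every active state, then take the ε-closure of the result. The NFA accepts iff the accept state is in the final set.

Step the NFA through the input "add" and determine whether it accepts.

Answer: ACCEPT

Derivation:
initial (ε-close {0}): {0,1,2,3,4,6,7,8,12}
'a' @ 1: {1,3,4,5,9,10}  (accept∈set)
'd' @ 2: {1,3,4,5}  (accept∈set)
'd' @ 3: {1,3,4,5}  (accept∈set)
final: {1,3,4,5}; accept 1 in set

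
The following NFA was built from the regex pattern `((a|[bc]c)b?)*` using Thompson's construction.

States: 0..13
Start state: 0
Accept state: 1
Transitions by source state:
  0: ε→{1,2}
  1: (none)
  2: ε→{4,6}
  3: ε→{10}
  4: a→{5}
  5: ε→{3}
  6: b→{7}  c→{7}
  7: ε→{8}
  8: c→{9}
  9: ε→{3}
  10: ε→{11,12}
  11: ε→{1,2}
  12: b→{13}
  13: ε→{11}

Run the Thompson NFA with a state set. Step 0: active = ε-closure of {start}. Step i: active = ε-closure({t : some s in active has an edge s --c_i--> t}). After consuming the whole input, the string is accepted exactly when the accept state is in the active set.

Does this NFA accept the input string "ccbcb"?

Answer: ACCEPT

Derivation:
S₀ = ε-closure({0}) = {0,1,2,4,6}
'c' @ 1: {7,8}
'c' @ 2: {1,2,3,4,6,9,10,11,12}  ✓accept
'b' @ 3: {1,2,4,6,7,8,11,13}  ✓accept
'c' @ 4: {1,2,3,4,6,7,8,9,10,11,12}  ✓accept
'b' @ 5: {1,2,4,6,7,8,11,13}  ✓accept
end set {1,2,4,6,7,8,11,13} — state 1 in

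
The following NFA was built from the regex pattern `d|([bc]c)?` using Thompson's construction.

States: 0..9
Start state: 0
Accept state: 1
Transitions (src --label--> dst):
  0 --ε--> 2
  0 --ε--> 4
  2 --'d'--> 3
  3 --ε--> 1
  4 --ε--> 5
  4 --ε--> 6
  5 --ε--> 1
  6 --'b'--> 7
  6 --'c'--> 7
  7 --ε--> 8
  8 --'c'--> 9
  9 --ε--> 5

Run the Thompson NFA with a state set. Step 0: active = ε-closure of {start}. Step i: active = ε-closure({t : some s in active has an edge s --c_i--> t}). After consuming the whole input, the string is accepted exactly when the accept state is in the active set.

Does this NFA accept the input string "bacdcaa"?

start: ε-closure({0}) = {0,1,2,4,5,6}
'b' @ 1: {7,8}
'a' @ 2: {}  — state set empty
rest 'cdcaa' ignored (set empty)
after full input: {}  (accept=1 not in)

Answer: REJECT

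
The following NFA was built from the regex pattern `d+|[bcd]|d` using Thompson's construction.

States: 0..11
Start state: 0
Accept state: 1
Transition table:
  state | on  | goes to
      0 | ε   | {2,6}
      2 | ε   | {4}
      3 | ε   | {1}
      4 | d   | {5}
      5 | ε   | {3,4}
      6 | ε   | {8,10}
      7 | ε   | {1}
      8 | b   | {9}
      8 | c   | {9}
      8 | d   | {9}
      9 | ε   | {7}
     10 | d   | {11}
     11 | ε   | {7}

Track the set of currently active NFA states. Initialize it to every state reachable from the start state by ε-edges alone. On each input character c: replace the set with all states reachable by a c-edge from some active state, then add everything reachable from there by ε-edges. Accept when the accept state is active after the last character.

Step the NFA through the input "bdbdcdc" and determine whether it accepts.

start: ε-closure({0}) = {0,2,4,6,8,10}
'b' @ 1: {1,7,9}  (accept∈set)
'd' @ 2: {}  — dead — no transitions
rest 'bdcdc' ignored (set empty)
end set {} — state 1 not in

Answer: REJECT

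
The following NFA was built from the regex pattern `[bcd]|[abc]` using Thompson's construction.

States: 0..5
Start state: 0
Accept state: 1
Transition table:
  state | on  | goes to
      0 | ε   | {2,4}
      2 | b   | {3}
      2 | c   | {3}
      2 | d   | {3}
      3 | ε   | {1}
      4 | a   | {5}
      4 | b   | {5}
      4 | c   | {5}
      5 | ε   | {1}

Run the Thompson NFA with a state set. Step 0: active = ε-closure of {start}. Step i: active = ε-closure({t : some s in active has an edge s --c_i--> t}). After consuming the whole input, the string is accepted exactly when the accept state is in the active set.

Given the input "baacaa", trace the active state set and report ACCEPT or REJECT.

Answer: REJECT

Derivation:
initial (ε-close {0}): {0,2,4}
'b' @ 1: {1,3,5}  (accept∈set)
'a' @ 2: {}  — state set empty
rest 'acaa' ignored (set empty)
after full input: {}  (accept=1 not in)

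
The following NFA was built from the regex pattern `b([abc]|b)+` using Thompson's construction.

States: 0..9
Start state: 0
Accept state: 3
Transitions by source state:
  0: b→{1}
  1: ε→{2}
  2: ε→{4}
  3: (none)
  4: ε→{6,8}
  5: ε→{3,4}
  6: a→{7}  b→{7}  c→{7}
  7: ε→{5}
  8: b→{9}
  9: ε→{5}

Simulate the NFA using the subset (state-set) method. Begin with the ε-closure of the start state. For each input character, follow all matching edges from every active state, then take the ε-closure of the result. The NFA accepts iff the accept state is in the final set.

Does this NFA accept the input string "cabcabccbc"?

Answer: REJECT

Trace:
S₀ = ε-closure({0}) = {0}
'c' @ 1: {}  — no active states
rest 'abcabccbc' ignored (set empty)
after full input: {}  (accept=3 not in)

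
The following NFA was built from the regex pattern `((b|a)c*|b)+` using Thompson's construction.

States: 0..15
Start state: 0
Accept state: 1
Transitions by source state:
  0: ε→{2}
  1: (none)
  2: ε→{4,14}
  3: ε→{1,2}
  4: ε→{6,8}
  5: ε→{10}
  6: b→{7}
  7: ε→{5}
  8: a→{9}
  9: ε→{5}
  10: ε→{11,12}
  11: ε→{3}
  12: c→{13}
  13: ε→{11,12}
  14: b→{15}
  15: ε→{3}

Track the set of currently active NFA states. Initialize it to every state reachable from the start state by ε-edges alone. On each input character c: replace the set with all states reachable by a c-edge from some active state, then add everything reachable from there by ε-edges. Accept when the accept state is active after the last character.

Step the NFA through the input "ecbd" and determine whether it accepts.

Answer: REJECT

Derivation:
initial (ε-close {0}): {0,2,4,6,8,14}
'e' @ 1: {}  — no active states
rest 'cbd' ignored (set empty)
end set {} — state 1 not in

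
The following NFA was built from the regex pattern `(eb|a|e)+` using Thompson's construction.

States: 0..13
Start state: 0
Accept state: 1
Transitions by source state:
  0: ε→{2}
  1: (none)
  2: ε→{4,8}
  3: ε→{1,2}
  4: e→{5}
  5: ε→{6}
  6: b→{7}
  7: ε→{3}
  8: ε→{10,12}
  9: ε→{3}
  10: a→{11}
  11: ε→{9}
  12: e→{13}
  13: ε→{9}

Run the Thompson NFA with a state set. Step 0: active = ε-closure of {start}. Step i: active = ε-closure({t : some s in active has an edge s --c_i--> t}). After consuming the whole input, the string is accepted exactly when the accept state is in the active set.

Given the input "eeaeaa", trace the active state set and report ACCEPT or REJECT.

S₀ = ε-closure({0}) = {0,2,4,8,10,12}
'e' @ 1: {1,2,3,4,5,6,8,9,10,12,13}  ✓accept
'e' @ 2: {1,2,3,4,5,6,8,9,10,12,13}  ✓accept
'a' @ 3: {1,2,3,4,8,9,10,11,12}  ✓accept
'e' @ 4: {1,2,3,4,5,6,8,9,10,12,13}  ✓accept
'a' @ 5: {1,2,3,4,8,9,10,11,12}  ✓accept
'a' @ 6: {1,2,3,4,8,9,10,11,12}  ✓accept
end set {1,2,3,4,8,9,10,11,12} — state 1 in

Answer: ACCEPT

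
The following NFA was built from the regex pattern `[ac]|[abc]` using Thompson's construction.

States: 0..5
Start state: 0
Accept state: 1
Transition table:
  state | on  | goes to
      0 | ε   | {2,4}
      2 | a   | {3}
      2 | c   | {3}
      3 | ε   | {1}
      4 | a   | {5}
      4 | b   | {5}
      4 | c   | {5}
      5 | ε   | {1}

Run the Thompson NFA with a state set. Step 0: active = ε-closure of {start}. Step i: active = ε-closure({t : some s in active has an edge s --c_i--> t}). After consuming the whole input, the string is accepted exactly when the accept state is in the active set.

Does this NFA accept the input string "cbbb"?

S₀ = ε-closure({0}) = {0,2,4}
'c' @ 1: {1,3,5}  ✓accept
'b' @ 2: {}  — no active states
rest 'bb' ignored (set empty)
end set {} — state 1 not in

Answer: REJECT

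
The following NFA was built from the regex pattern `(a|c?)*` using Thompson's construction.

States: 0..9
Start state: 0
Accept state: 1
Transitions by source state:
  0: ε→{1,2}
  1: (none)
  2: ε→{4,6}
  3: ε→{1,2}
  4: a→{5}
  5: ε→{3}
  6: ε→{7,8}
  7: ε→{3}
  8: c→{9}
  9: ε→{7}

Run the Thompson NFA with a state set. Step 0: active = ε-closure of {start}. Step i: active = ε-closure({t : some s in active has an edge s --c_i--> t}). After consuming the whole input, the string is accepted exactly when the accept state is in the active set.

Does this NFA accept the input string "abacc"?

start: ε-closure({0}) = {0,1,2,3,4,6,7,8}
'a' @ 1: {1,2,3,4,5,6,7,8}  [accepting]
'b' @ 2: {}  — dead — no transitions
rest 'acc' ignored (set empty)
end set {} — state 1 not in

Answer: REJECT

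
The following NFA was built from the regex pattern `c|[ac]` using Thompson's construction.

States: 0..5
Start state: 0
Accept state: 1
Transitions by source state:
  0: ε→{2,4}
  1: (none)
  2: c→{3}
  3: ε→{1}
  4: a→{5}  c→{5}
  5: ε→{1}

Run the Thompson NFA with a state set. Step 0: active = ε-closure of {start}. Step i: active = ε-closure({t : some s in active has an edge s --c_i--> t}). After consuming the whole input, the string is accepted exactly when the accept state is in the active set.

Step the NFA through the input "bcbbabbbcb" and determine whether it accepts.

Answer: REJECT

Derivation:
initial (ε-close {0}): {0,2,4}
'b' @ 1: {}  — dead — no transitions
rest 'cbbabbbcb' ignored (set empty)
after full input: {}  (accept=1 not in)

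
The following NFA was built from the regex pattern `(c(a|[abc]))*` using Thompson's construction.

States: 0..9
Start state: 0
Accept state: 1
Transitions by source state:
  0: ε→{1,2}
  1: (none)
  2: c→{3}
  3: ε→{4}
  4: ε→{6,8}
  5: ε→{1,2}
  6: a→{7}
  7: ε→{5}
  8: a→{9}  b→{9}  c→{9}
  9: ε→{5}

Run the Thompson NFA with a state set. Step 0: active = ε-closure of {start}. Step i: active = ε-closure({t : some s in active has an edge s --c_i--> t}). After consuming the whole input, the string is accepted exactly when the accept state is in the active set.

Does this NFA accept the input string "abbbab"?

initial (ε-close {0}): {0,1,2}
'a' @ 1: {}  — no active states
rest 'bbbab' ignored (set empty)
final: {}; accept 1 not in set

Answer: REJECT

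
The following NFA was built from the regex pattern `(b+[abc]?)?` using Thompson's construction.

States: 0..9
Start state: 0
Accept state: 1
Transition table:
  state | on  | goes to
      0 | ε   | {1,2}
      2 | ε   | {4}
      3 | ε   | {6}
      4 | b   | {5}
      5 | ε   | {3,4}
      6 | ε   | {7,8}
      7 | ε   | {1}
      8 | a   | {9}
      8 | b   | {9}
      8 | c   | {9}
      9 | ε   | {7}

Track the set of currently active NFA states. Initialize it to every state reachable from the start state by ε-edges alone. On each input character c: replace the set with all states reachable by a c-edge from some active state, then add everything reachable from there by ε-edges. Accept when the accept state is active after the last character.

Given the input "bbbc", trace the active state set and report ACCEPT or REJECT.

initial (ε-close {0}): {0,1,2,4}
'b' @ 1: {1,3,4,5,6,7,8}  [accepting]
'b' @ 2: {1,3,4,5,6,7,8,9}  [accepting]
'b' @ 3: {1,3,4,5,6,7,8,9}  [accepting]
'c' @ 4: {1,7,9}  [accepting]
end set {1,7,9} — state 1 in

Answer: ACCEPT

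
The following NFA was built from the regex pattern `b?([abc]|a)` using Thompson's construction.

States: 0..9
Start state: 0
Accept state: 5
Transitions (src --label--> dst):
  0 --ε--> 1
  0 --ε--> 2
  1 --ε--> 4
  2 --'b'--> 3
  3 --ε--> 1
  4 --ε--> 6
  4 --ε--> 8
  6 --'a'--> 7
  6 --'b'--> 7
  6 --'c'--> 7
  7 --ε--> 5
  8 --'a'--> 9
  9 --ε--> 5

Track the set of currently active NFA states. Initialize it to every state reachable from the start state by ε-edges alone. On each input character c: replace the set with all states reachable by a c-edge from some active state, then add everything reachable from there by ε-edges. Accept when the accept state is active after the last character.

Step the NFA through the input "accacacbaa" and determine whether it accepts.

Answer: REJECT

Trace:
S₀ = ε-closure({0}) = {0,1,2,4,6,8}
'a' @ 1: {5,7,9}  [accepting]
'c' @ 2: {}  — state set empty
rest 'cacacbaa' ignored (set empty)
final: {}; accept 5 not in set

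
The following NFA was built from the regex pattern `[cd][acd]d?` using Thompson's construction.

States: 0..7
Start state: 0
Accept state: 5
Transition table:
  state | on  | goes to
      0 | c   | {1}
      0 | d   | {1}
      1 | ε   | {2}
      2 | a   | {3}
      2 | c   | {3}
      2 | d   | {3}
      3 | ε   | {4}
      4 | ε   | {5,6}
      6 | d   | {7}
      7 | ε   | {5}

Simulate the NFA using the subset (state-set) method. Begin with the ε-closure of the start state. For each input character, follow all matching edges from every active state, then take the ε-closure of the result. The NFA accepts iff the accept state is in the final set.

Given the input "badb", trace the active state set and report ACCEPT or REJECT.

S₀ = ε-closure({0}) = {0}
'b' @ 1: {}  — dead — no transitions
rest 'adb' ignored (set empty)
final: {}; accept 5 not in set

Answer: REJECT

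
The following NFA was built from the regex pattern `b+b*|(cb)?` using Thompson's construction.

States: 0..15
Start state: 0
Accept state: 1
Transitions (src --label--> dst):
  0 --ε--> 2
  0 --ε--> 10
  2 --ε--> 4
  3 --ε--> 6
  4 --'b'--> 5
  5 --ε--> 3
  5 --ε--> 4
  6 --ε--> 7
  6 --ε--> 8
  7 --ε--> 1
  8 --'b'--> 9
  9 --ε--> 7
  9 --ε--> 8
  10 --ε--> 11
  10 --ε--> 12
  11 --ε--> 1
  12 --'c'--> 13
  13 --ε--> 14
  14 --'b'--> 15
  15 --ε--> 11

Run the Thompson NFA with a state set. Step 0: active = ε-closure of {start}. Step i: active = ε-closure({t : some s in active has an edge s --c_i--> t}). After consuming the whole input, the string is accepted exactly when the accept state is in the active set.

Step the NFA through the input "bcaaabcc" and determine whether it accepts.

Answer: REJECT

Steps:
S₀ = ε-closure({0}) = {0,1,2,4,10,11,12}
'b' @ 1: {1,3,4,5,6,7,8}  (accept∈set)
'c' @ 2: {}  — no active states
rest 'aaabcc' ignored (set empty)
end set {} — state 1 not in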